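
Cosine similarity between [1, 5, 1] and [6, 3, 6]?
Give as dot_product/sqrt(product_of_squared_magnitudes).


dot = 27. |a|^2 = 27, |b|^2 = 81. cos = 27/sqrt(2187).

27/sqrt(2187)


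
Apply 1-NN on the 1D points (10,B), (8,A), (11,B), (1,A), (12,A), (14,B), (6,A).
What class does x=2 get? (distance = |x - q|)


Distances: |10-2|=8, |8-2|=6, |11-2|=9, |1-2|=1, |12-2|=10, |14-2|=12, |6-2|=4. 1 nearest: (1,A). Counts: {'A': 1}. Majority class: A.

A


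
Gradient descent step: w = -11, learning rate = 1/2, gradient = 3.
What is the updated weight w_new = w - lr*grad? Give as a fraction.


w_new = -11 - 1/2 * 3 = -11 - 3/2 = -25/2.

-25/2


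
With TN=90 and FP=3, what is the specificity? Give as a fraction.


Specificity = TN / (TN + FP) = 90 / 93 = 30/31.

30/31


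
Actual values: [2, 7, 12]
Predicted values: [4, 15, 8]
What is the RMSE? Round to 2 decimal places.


MSE = 28.0000. RMSE = sqrt(28.0000) = 5.29.

5.29


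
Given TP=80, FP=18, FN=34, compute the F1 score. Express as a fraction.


Precision = 80/98 = 40/49. Recall = 80/114 = 40/57. F1 = 2*P*R/(P+R) = 40/53.

40/53


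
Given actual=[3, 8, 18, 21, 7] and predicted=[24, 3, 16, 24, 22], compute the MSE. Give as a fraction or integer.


MSE = (1/5) * ((3-24)^2=441 + (8-3)^2=25 + (18-16)^2=4 + (21-24)^2=9 + (7-22)^2=225). Sum = 704. MSE = 704/5.

704/5


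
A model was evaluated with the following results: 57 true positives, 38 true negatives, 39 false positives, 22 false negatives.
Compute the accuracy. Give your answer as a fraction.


Accuracy = (TP + TN) / (TP + TN + FP + FN) = (57 + 38) / 156 = 95/156.

95/156


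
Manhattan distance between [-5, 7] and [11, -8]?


d = sum of absolute differences: |-5-11|=16 + |7--8|=15 = 31.

31


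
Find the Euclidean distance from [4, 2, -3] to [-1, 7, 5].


d = sqrt(sum of squared differences). (4--1)^2=25, (2-7)^2=25, (-3-5)^2=64. Sum = 114.

sqrt(114)


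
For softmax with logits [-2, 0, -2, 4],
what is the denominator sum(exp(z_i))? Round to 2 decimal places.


Denom = e^-2=0.1353 + e^0=1.0000 + e^-2=0.1353 + e^4=54.5982. Sum = 55.8688, which rounds to 55.87.

55.87


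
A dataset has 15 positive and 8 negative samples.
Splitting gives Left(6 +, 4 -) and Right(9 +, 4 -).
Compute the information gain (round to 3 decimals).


H(parent) = 0.9321. H(left) = 0.9710, H(right) = 0.8905. Weighted = (10/23)*0.9710 + (13/23)*0.8905 = 0.9255. IG = 0.9321 - 0.9255 = 0.0066, which rounds to 0.007.

0.007


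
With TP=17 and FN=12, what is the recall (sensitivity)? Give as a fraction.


Recall = TP / (TP + FN) = 17 / 29 = 17/29.

17/29


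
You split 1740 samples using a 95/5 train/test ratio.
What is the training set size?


Test set = 1740 * 5% = 87. Training set = 1740 - 87 = 1653.

1653


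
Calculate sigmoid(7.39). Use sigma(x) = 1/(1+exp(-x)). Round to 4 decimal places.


sigma(7.39) = 1/(1+e^(-7.39)) = 1/(1+0.000617) = 1/1.000617 = 0.9994.

0.9994


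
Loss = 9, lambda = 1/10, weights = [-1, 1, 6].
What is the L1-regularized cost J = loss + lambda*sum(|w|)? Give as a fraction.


L1 norm = sum(|w|) = 8. J = 9 + 1/10 * 8 = 49/5.

49/5


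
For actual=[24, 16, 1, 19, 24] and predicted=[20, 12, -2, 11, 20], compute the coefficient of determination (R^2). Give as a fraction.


Mean(y) = 84/5. SS_res = 121. SS_tot = 1794/5. R^2 = 1 - 121/(1794/5) = 1189/1794.

1189/1794


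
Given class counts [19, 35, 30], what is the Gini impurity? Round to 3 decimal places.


Total = 84. Proportions: 19/84, 35/84, 30/84. sum(p_i^2) = 0.3523. Gini = 1 - 0.3523 = 0.6477, which rounds to 0.648.

0.648


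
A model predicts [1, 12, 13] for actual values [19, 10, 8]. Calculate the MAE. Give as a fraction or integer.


MAE = (1/3) * (|19-1|=18 + |10-12|=2 + |8-13|=5). Sum = 25. MAE = 25/3.

25/3


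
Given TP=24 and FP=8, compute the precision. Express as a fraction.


Precision = TP / (TP + FP) = 24 / 32 = 3/4.

3/4


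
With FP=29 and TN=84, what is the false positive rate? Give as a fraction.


FPR = FP / (FP + TN) = 29 / 113 = 29/113.

29/113


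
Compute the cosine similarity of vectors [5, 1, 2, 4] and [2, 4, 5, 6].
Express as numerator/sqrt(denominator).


dot = 48. |a|^2 = 46, |b|^2 = 81. cos = 48/sqrt(3726).

48/sqrt(3726)


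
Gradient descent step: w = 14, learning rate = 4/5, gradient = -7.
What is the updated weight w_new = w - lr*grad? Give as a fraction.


w_new = 14 - 4/5 * -7 = 14 - -28/5 = 98/5.

98/5


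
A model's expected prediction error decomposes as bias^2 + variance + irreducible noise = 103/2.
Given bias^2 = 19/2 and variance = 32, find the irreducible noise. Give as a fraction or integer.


Total error = bias^2 + variance + irreducible noise. So irreducible noise = 103/2 - 19/2 - 32 = 10.

10


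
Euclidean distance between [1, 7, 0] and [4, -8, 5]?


d = sqrt(sum of squared differences). (1-4)^2=9, (7--8)^2=225, (0-5)^2=25. Sum = 259.

sqrt(259)


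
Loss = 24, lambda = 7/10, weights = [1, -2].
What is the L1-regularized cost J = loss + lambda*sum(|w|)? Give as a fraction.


L1 norm = sum(|w|) = 3. J = 24 + 7/10 * 3 = 261/10.

261/10


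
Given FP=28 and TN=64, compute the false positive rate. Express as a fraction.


FPR = FP / (FP + TN) = 28 / 92 = 7/23.

7/23


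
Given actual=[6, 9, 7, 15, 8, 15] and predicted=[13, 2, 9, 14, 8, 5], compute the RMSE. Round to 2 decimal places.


MSE = 33.8333. RMSE = sqrt(33.8333) = 5.82.

5.82


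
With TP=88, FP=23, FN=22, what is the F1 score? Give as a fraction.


Precision = 88/111 = 88/111. Recall = 88/110 = 4/5. F1 = 2*P*R/(P+R) = 176/221.

176/221


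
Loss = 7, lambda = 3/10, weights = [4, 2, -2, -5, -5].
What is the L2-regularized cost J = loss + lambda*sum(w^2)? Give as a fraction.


L2 sq norm = sum(w^2) = 74. J = 7 + 3/10 * 74 = 146/5.

146/5


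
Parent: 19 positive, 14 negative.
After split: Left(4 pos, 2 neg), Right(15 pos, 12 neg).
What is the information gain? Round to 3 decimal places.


H(parent) = 0.9834. H(left) = 0.9183, H(right) = 0.9911. Weighted = (6/33)*0.9183 + (27/33)*0.9911 = 0.9779. IG = 0.9834 - 0.9779 = 0.0055, which rounds to 0.006.

0.006


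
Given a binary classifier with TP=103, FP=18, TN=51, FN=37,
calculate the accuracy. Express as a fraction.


Accuracy = (TP + TN) / (TP + TN + FP + FN) = (103 + 51) / 209 = 14/19.

14/19


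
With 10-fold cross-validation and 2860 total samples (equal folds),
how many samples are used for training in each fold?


Each validation fold has 2860/10 = 286 samples. Training set = 2860 - 286 = 2574.

2574


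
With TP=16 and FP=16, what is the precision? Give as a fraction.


Precision = TP / (TP + FP) = 16 / 32 = 1/2.

1/2


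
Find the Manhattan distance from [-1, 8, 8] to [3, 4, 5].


d = sum of absolute differences: |-1-3|=4 + |8-4|=4 + |8-5|=3 = 11.

11


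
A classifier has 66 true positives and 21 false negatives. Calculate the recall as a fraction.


Recall = TP / (TP + FN) = 66 / 87 = 22/29.

22/29


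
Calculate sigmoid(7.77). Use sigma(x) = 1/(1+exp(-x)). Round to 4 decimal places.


sigma(7.77) = 1/(1+e^(-7.77)) = 1/(1+0.000422) = 1/1.000422 = 0.9996.

0.9996


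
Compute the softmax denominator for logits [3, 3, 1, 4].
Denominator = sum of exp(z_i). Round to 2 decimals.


Denom = e^3=20.0855 + e^3=20.0855 + e^1=2.7183 + e^4=54.5982. Sum = 97.4875, which rounds to 97.49.

97.49


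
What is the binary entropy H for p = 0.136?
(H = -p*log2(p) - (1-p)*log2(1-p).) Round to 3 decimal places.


H = -0.136*log2(0.136) - 0.864*log2(0.864) = 0.574.

0.574


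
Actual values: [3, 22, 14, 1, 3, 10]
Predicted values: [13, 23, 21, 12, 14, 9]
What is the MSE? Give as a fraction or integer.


MSE = (1/6) * ((3-13)^2=100 + (22-23)^2=1 + (14-21)^2=49 + (1-12)^2=121 + (3-14)^2=121 + (10-9)^2=1). Sum = 393. MSE = 131/2.

131/2


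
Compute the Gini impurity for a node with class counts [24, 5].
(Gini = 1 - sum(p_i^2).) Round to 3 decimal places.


Total = 29. Proportions: 24/29, 5/29. sum(p_i^2) = 0.7146. Gini = 1 - 0.7146 = 0.2854, which rounds to 0.285.

0.285


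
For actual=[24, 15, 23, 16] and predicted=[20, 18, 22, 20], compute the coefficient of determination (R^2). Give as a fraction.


Mean(y) = 39/2. SS_res = 42. SS_tot = 65. R^2 = 1 - 42/(65) = 23/65.

23/65


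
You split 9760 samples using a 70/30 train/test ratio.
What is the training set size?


Test set = 9760 * 30% = 2928. Training set = 9760 - 2928 = 6832.

6832


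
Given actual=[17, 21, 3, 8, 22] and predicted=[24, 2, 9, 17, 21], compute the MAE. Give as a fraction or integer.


MAE = (1/5) * (|17-24|=7 + |21-2|=19 + |3-9|=6 + |8-17|=9 + |22-21|=1). Sum = 42. MAE = 42/5.

42/5


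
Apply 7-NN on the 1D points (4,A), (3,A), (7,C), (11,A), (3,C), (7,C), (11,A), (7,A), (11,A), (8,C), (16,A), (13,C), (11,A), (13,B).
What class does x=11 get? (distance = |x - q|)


Distances: |4-11|=7, |3-11|=8, |7-11|=4, |11-11|=0, |3-11|=8, |7-11|=4, |11-11|=0, |7-11|=4, |11-11|=0, |8-11|=3, |16-11|=5, |13-11|=2, |11-11|=0, |13-11|=2. 7 nearest: (11,A), (11,A), (11,A), (11,A), (13,B), (13,C), (8,C). Counts: {'A': 4, 'B': 1, 'C': 2}. Majority class: A.

A


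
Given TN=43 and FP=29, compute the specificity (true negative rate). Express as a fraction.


Specificity = TN / (TN + FP) = 43 / 72 = 43/72.

43/72


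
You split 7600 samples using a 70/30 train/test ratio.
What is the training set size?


Test set = 7600 * 30% = 2280. Training set = 7600 - 2280 = 5320.

5320


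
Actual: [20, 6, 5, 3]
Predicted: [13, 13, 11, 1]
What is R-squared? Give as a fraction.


Mean(y) = 17/2. SS_res = 138. SS_tot = 181. R^2 = 1 - 138/(181) = 43/181.

43/181


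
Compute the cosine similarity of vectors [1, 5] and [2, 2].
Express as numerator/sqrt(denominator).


dot = 12. |a|^2 = 26, |b|^2 = 8. cos = 12/sqrt(208).

12/sqrt(208)


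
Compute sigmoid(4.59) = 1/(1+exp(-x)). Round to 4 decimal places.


sigma(4.59) = 1/(1+e^(-4.59)) = 1/(1+0.010153) = 1/1.010153 = 0.9899.

0.9899


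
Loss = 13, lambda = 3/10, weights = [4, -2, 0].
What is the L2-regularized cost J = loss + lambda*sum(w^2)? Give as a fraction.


L2 sq norm = sum(w^2) = 20. J = 13 + 3/10 * 20 = 19.

19


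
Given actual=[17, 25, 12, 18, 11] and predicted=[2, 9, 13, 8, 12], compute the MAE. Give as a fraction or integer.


MAE = (1/5) * (|17-2|=15 + |25-9|=16 + |12-13|=1 + |18-8|=10 + |11-12|=1). Sum = 43. MAE = 43/5.

43/5


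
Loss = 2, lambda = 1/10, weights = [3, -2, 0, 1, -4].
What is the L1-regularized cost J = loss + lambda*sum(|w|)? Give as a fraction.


L1 norm = sum(|w|) = 10. J = 2 + 1/10 * 10 = 3.

3


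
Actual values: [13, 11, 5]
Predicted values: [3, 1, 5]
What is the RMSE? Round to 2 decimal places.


MSE = 66.6667. RMSE = sqrt(66.6667) = 8.16.

8.16


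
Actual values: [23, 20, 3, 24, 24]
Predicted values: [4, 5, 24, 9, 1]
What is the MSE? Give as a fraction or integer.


MSE = (1/5) * ((23-4)^2=361 + (20-5)^2=225 + (3-24)^2=441 + (24-9)^2=225 + (24-1)^2=529). Sum = 1781. MSE = 1781/5.

1781/5


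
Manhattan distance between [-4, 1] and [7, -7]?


d = sum of absolute differences: |-4-7|=11 + |1--7|=8 = 19.

19


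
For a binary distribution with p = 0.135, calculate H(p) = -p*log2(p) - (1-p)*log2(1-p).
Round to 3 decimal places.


H = -0.135*log2(0.135) - 0.865*log2(0.865) = 0.571.

0.571


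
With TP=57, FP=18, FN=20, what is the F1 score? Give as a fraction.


Precision = 57/75 = 19/25. Recall = 57/77 = 57/77. F1 = 2*P*R/(P+R) = 3/4.

3/4


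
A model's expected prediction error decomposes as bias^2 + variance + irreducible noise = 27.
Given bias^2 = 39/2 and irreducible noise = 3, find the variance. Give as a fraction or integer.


Total error = bias^2 + variance + irreducible noise. So variance = 27 - 39/2 - 3 = 9/2.

9/2


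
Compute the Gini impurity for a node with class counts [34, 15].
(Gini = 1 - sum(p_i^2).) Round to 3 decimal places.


Total = 49. Proportions: 34/49, 15/49. sum(p_i^2) = 0.5752. Gini = 1 - 0.5752 = 0.4248, which rounds to 0.425.

0.425


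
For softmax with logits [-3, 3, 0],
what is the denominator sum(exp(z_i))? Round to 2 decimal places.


Denom = e^-3=0.0498 + e^3=20.0855 + e^0=1.0000. Sum = 21.1353, which rounds to 21.14.

21.14


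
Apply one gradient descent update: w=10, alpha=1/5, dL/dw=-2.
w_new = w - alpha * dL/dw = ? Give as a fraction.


w_new = 10 - 1/5 * -2 = 10 - -2/5 = 52/5.

52/5


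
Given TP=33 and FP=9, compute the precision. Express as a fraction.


Precision = TP / (TP + FP) = 33 / 42 = 11/14.

11/14


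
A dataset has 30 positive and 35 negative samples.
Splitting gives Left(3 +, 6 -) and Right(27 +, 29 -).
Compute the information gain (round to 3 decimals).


H(parent) = 0.9957. H(left) = 0.9183, H(right) = 0.9991. Weighted = (9/65)*0.9183 + (56/65)*0.9991 = 0.9879. IG = 0.9957 - 0.9879 = 0.0078, which rounds to 0.008.

0.008


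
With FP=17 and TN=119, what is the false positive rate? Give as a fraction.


FPR = FP / (FP + TN) = 17 / 136 = 1/8.

1/8


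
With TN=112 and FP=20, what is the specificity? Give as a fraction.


Specificity = TN / (TN + FP) = 112 / 132 = 28/33.

28/33


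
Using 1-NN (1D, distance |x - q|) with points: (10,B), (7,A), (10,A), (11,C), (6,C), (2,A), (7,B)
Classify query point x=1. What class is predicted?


Distances: |10-1|=9, |7-1|=6, |10-1|=9, |11-1|=10, |6-1|=5, |2-1|=1, |7-1|=6. 1 nearest: (2,A). Counts: {'A': 1}. Majority class: A.

A


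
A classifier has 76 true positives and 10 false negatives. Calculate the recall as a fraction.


Recall = TP / (TP + FN) = 76 / 86 = 38/43.

38/43


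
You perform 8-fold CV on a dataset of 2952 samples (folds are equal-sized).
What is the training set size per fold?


Each validation fold has 2952/8 = 369 samples. Training set = 2952 - 369 = 2583.

2583


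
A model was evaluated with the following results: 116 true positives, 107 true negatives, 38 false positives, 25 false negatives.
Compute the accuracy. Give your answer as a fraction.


Accuracy = (TP + TN) / (TP + TN + FP + FN) = (116 + 107) / 286 = 223/286.

223/286


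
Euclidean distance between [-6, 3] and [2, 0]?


d = sqrt(sum of squared differences). (-6-2)^2=64, (3-0)^2=9. Sum = 73.

sqrt(73)


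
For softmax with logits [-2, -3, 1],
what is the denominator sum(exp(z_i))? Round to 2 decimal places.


Denom = e^-2=0.1353 + e^-3=0.0498 + e^1=2.7183. Sum = 2.9034, which rounds to 2.90.

2.90


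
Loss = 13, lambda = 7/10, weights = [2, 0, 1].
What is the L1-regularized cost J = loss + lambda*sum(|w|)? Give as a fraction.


L1 norm = sum(|w|) = 3. J = 13 + 7/10 * 3 = 151/10.

151/10


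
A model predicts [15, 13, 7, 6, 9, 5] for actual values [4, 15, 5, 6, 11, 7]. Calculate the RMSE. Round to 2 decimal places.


MSE = 22.8333. RMSE = sqrt(22.8333) = 4.78.

4.78


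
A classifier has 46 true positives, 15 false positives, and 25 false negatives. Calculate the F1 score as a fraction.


Precision = 46/61 = 46/61. Recall = 46/71 = 46/71. F1 = 2*P*R/(P+R) = 23/33.

23/33


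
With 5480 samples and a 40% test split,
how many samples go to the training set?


Test set = 5480 * 40% = 2192. Training set = 5480 - 2192 = 3288.

3288


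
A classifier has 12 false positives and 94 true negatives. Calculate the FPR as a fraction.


FPR = FP / (FP + TN) = 12 / 106 = 6/53.

6/53


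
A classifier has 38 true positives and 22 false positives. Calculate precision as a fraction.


Precision = TP / (TP + FP) = 38 / 60 = 19/30.

19/30


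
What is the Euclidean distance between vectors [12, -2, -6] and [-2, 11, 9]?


d = sqrt(sum of squared differences). (12--2)^2=196, (-2-11)^2=169, (-6-9)^2=225. Sum = 590.

sqrt(590)


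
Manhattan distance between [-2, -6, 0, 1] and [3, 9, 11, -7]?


d = sum of absolute differences: |-2-3|=5 + |-6-9|=15 + |0-11|=11 + |1--7|=8 = 39.

39


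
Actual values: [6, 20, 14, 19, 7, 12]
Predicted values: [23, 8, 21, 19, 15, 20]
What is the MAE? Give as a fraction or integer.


MAE = (1/6) * (|6-23|=17 + |20-8|=12 + |14-21|=7 + |19-19|=0 + |7-15|=8 + |12-20|=8). Sum = 52. MAE = 26/3.

26/3


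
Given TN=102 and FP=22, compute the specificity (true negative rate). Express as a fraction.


Specificity = TN / (TN + FP) = 102 / 124 = 51/62.

51/62


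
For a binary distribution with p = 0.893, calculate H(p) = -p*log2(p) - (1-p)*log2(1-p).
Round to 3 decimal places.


H = -0.893*log2(0.893) - 0.107*log2(0.107) = 0.491.

0.491


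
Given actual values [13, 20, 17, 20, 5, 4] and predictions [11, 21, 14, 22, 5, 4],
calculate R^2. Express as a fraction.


Mean(y) = 79/6. SS_res = 18. SS_tot = 1553/6. R^2 = 1 - 18/(1553/6) = 1445/1553.

1445/1553


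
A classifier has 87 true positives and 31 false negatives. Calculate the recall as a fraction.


Recall = TP / (TP + FN) = 87 / 118 = 87/118.

87/118


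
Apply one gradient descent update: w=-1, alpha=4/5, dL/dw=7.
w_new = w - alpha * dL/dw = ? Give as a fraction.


w_new = -1 - 4/5 * 7 = -1 - 28/5 = -33/5.

-33/5


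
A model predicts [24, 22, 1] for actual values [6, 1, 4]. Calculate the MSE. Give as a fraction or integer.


MSE = (1/3) * ((6-24)^2=324 + (1-22)^2=441 + (4-1)^2=9). Sum = 774. MSE = 258.

258


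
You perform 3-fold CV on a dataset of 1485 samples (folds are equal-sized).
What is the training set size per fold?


Each validation fold has 1485/3 = 495 samples. Training set = 1485 - 495 = 990.

990


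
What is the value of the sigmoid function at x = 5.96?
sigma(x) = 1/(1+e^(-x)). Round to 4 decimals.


sigma(5.96) = 1/(1+e^(-5.96)) = 1/(1+0.002580) = 1/1.002580 = 0.9974.

0.9974


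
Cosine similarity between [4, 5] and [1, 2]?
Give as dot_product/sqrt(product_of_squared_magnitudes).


dot = 14. |a|^2 = 41, |b|^2 = 5. cos = 14/sqrt(205).

14/sqrt(205)


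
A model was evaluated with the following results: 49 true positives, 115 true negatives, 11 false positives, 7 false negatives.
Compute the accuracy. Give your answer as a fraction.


Accuracy = (TP + TN) / (TP + TN + FP + FN) = (49 + 115) / 182 = 82/91.

82/91


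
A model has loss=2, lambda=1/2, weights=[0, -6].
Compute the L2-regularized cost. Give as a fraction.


L2 sq norm = sum(w^2) = 36. J = 2 + 1/2 * 36 = 20.

20


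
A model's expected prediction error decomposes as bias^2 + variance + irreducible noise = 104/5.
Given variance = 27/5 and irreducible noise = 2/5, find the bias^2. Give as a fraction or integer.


Total error = bias^2 + variance + irreducible noise. So bias^2 = 104/5 - 27/5 - 2/5 = 15.

15


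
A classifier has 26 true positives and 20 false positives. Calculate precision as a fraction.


Precision = TP / (TP + FP) = 26 / 46 = 13/23.

13/23


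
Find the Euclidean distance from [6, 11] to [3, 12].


d = sqrt(sum of squared differences). (6-3)^2=9, (11-12)^2=1. Sum = 10.

sqrt(10)


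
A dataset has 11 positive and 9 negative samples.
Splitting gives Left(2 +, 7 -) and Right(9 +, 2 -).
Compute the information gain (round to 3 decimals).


H(parent) = 0.9928. H(left) = 0.7642, H(right) = 0.6840. Weighted = (9/20)*0.7642 + (11/20)*0.6840 = 0.7201. IG = 0.9928 - 0.7201 = 0.2727, which rounds to 0.273.

0.273


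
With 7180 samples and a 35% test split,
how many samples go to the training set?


Test set = 7180 * 35% = 2513. Training set = 7180 - 2513 = 4667.

4667


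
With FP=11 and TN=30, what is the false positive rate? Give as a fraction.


FPR = FP / (FP + TN) = 11 / 41 = 11/41.

11/41


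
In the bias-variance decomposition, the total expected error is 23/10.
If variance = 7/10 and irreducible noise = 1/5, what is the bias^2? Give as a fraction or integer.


Total error = bias^2 + variance + irreducible noise. So bias^2 = 23/10 - 7/10 - 1/5 = 7/5.

7/5


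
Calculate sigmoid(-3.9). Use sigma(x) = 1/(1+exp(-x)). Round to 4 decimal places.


sigma(-3.9) = 1/(1+e^(3.9)) = 1/(1+49.402449) = 1/50.402449 = 0.0198.

0.0198


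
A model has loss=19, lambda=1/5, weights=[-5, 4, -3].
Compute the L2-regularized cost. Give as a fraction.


L2 sq norm = sum(w^2) = 50. J = 19 + 1/5 * 50 = 29.

29


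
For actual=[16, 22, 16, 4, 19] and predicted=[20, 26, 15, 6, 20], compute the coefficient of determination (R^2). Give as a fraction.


Mean(y) = 77/5. SS_res = 38. SS_tot = 936/5. R^2 = 1 - 38/(936/5) = 373/468.

373/468


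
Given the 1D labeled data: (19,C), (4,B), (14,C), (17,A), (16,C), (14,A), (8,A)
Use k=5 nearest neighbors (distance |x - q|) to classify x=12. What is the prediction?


Distances: |19-12|=7, |4-12|=8, |14-12|=2, |17-12|=5, |16-12|=4, |14-12|=2, |8-12|=4. 5 nearest: (14,A), (14,C), (8,A), (16,C), (17,A). Counts: {'A': 3, 'C': 2}. Majority class: A.

A


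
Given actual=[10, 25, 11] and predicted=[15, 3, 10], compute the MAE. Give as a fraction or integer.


MAE = (1/3) * (|10-15|=5 + |25-3|=22 + |11-10|=1). Sum = 28. MAE = 28/3.

28/3


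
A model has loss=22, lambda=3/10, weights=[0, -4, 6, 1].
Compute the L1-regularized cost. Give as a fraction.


L1 norm = sum(|w|) = 11. J = 22 + 3/10 * 11 = 253/10.

253/10


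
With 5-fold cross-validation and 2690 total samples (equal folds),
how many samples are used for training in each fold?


Each validation fold has 2690/5 = 538 samples. Training set = 2690 - 538 = 2152.

2152


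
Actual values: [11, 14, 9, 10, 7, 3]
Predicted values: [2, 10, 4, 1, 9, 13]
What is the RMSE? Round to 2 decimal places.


MSE = 51.1667. RMSE = sqrt(51.1667) = 7.15.

7.15


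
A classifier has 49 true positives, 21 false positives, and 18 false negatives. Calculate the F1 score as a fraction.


Precision = 49/70 = 7/10. Recall = 49/67 = 49/67. F1 = 2*P*R/(P+R) = 98/137.

98/137


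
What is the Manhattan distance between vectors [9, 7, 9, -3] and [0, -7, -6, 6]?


d = sum of absolute differences: |9-0|=9 + |7--7|=14 + |9--6|=15 + |-3-6|=9 = 47.

47


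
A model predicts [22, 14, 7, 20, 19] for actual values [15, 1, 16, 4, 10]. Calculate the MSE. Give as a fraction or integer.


MSE = (1/5) * ((15-22)^2=49 + (1-14)^2=169 + (16-7)^2=81 + (4-20)^2=256 + (10-19)^2=81). Sum = 636. MSE = 636/5.

636/5


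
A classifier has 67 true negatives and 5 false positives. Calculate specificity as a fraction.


Specificity = TN / (TN + FP) = 67 / 72 = 67/72.

67/72


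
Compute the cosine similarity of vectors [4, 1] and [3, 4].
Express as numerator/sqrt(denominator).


dot = 16. |a|^2 = 17, |b|^2 = 25. cos = 16/sqrt(425).

16/sqrt(425)


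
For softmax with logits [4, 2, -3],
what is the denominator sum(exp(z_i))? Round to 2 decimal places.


Denom = e^4=54.5982 + e^2=7.3891 + e^-3=0.0498. Sum = 62.0371, which rounds to 62.04.

62.04


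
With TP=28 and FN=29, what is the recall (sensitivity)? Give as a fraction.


Recall = TP / (TP + FN) = 28 / 57 = 28/57.

28/57


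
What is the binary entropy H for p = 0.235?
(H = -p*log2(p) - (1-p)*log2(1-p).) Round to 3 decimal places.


H = -0.235*log2(0.235) - 0.765*log2(0.765) = 0.787.

0.787


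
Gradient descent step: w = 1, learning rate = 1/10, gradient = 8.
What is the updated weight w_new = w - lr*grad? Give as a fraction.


w_new = 1 - 1/10 * 8 = 1 - 4/5 = 1/5.

1/5


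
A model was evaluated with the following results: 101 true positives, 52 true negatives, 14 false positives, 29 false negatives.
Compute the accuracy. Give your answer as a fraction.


Accuracy = (TP + TN) / (TP + TN + FP + FN) = (101 + 52) / 196 = 153/196.

153/196


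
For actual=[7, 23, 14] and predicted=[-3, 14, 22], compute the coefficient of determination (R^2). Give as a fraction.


Mean(y) = 44/3. SS_res = 245. SS_tot = 386/3. R^2 = 1 - 245/(386/3) = -349/386.

-349/386


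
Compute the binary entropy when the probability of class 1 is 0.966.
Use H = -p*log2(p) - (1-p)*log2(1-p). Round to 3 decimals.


H = -0.966*log2(0.966) - 0.034*log2(0.034) = 0.214.

0.214


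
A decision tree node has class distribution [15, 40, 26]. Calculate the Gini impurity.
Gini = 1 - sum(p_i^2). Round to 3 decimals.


Total = 81. Proportions: 15/81, 40/81, 26/81. sum(p_i^2) = 0.3812. Gini = 1 - 0.3812 = 0.6188, which rounds to 0.619.

0.619


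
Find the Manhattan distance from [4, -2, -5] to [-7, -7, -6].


d = sum of absolute differences: |4--7|=11 + |-2--7|=5 + |-5--6|=1 = 17.

17


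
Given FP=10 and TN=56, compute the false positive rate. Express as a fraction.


FPR = FP / (FP + TN) = 10 / 66 = 5/33.

5/33


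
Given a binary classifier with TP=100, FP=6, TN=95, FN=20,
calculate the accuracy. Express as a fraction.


Accuracy = (TP + TN) / (TP + TN + FP + FN) = (100 + 95) / 221 = 15/17.

15/17


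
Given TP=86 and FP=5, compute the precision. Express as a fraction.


Precision = TP / (TP + FP) = 86 / 91 = 86/91.

86/91


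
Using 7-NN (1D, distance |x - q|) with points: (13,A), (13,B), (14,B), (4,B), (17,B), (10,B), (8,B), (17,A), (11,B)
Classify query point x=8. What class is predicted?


Distances: |13-8|=5, |13-8|=5, |14-8|=6, |4-8|=4, |17-8|=9, |10-8|=2, |8-8|=0, |17-8|=9, |11-8|=3. 7 nearest: (8,B), (10,B), (11,B), (4,B), (13,A), (13,B), (14,B). Counts: {'B': 6, 'A': 1}. Majority class: B.

B


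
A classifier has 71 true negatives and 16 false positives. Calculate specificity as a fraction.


Specificity = TN / (TN + FP) = 71 / 87 = 71/87.

71/87


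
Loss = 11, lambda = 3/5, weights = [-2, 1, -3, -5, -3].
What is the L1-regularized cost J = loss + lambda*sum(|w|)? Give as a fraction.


L1 norm = sum(|w|) = 14. J = 11 + 3/5 * 14 = 97/5.

97/5


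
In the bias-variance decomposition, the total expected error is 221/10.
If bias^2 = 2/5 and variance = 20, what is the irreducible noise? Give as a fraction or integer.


Total error = bias^2 + variance + irreducible noise. So irreducible noise = 221/10 - 2/5 - 20 = 17/10.

17/10


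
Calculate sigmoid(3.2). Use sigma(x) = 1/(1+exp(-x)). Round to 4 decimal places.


sigma(3.2) = 1/(1+e^(-3.2)) = 1/(1+0.040762) = 1/1.040762 = 0.9608.

0.9608


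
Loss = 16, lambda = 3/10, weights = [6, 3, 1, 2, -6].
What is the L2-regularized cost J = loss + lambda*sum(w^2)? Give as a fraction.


L2 sq norm = sum(w^2) = 86. J = 16 + 3/10 * 86 = 209/5.

209/5


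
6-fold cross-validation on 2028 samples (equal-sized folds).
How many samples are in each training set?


Each validation fold has 2028/6 = 338 samples. Training set = 2028 - 338 = 1690.

1690


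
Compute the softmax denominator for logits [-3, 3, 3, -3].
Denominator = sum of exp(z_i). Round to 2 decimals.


Denom = e^-3=0.0498 + e^3=20.0855 + e^3=20.0855 + e^-3=0.0498. Sum = 40.2706, which rounds to 40.27.

40.27


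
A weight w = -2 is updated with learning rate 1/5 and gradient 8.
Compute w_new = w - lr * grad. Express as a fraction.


w_new = -2 - 1/5 * 8 = -2 - 8/5 = -18/5.

-18/5


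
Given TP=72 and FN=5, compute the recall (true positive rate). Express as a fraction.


Recall = TP / (TP + FN) = 72 / 77 = 72/77.

72/77


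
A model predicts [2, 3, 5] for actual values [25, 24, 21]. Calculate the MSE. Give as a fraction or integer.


MSE = (1/3) * ((25-2)^2=529 + (24-3)^2=441 + (21-5)^2=256). Sum = 1226. MSE = 1226/3.

1226/3


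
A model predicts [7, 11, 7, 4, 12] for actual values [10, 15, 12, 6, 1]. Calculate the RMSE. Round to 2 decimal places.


MSE = 35.0000. RMSE = sqrt(35.0000) = 5.92.

5.92


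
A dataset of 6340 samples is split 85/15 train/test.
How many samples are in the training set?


Test set = 6340 * 15% = 951. Training set = 6340 - 951 = 5389.

5389


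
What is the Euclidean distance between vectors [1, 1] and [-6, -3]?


d = sqrt(sum of squared differences). (1--6)^2=49, (1--3)^2=16. Sum = 65.

sqrt(65)


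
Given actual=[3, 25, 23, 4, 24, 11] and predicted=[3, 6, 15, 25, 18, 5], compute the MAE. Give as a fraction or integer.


MAE = (1/6) * (|3-3|=0 + |25-6|=19 + |23-15|=8 + |4-25|=21 + |24-18|=6 + |11-5|=6). Sum = 60. MAE = 10.

10


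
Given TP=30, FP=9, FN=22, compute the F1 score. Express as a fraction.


Precision = 30/39 = 10/13. Recall = 30/52 = 15/26. F1 = 2*P*R/(P+R) = 60/91.

60/91


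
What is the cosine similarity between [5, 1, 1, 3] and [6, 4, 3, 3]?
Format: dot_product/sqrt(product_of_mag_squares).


dot = 46. |a|^2 = 36, |b|^2 = 70. cos = 46/sqrt(2520).

46/sqrt(2520)


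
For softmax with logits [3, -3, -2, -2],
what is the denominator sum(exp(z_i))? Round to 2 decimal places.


Denom = e^3=20.0855 + e^-3=0.0498 + e^-2=0.1353 + e^-2=0.1353. Sum = 20.4059, which rounds to 20.41.

20.41


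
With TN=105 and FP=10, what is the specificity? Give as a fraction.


Specificity = TN / (TN + FP) = 105 / 115 = 21/23.

21/23


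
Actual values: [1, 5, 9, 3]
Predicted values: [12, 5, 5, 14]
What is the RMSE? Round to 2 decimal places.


MSE = 64.5000. RMSE = sqrt(64.5000) = 8.03.

8.03


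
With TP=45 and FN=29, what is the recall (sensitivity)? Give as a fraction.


Recall = TP / (TP + FN) = 45 / 74 = 45/74.

45/74


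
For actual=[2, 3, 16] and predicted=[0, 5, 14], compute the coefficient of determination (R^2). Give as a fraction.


Mean(y) = 7. SS_res = 12. SS_tot = 122. R^2 = 1 - 12/(122) = 55/61.

55/61


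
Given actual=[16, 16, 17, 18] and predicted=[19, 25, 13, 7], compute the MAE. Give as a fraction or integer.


MAE = (1/4) * (|16-19|=3 + |16-25|=9 + |17-13|=4 + |18-7|=11). Sum = 27. MAE = 27/4.

27/4


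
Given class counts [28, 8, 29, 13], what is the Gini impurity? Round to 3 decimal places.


Total = 78. Proportions: 28/78, 8/78, 29/78, 13/78. sum(p_i^2) = 0.3054. Gini = 1 - 0.3054 = 0.6946, which rounds to 0.695.

0.695


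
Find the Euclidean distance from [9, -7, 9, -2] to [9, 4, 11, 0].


d = sqrt(sum of squared differences). (9-9)^2=0, (-7-4)^2=121, (9-11)^2=4, (-2-0)^2=4. Sum = 129.

sqrt(129)


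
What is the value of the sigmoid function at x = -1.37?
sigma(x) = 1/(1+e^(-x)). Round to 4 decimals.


sigma(-1.37) = 1/(1+e^(1.37)) = 1/(1+3.935351) = 1/4.935351 = 0.2026.

0.2026


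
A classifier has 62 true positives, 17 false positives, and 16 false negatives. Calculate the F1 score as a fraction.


Precision = 62/79 = 62/79. Recall = 62/78 = 31/39. F1 = 2*P*R/(P+R) = 124/157.

124/157


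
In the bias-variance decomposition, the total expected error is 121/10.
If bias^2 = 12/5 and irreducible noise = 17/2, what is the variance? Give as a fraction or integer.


Total error = bias^2 + variance + irreducible noise. So variance = 121/10 - 12/5 - 17/2 = 6/5.

6/5


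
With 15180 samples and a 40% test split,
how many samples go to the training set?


Test set = 15180 * 40% = 6072. Training set = 15180 - 6072 = 9108.

9108


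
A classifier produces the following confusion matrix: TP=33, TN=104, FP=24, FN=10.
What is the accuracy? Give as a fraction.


Accuracy = (TP + TN) / (TP + TN + FP + FN) = (33 + 104) / 171 = 137/171.

137/171


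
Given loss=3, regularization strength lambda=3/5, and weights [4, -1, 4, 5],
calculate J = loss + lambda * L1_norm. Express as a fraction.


L1 norm = sum(|w|) = 14. J = 3 + 3/5 * 14 = 57/5.

57/5


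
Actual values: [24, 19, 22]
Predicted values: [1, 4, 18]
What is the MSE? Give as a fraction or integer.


MSE = (1/3) * ((24-1)^2=529 + (19-4)^2=225 + (22-18)^2=16). Sum = 770. MSE = 770/3.

770/3


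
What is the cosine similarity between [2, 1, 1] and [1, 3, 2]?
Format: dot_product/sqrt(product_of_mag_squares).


dot = 7. |a|^2 = 6, |b|^2 = 14. cos = 7/sqrt(84).

7/sqrt(84)


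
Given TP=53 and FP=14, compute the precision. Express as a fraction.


Precision = TP / (TP + FP) = 53 / 67 = 53/67.

53/67


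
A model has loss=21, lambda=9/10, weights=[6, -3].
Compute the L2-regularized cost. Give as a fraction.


L2 sq norm = sum(w^2) = 45. J = 21 + 9/10 * 45 = 123/2.

123/2


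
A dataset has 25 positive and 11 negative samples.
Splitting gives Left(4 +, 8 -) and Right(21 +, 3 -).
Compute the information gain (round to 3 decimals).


H(parent) = 0.8880. H(left) = 0.9183, H(right) = 0.5436. Weighted = (12/36)*0.9183 + (24/36)*0.5436 = 0.6685. IG = 0.8880 - 0.6685 = 0.2195, which rounds to 0.220.

0.220


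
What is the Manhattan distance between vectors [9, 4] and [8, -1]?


d = sum of absolute differences: |9-8|=1 + |4--1|=5 = 6.

6


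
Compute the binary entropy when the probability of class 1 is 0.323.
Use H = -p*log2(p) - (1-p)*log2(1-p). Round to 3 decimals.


H = -0.323*log2(0.323) - 0.677*log2(0.677) = 0.908.

0.908


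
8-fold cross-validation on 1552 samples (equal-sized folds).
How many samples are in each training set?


Each validation fold has 1552/8 = 194 samples. Training set = 1552 - 194 = 1358.

1358


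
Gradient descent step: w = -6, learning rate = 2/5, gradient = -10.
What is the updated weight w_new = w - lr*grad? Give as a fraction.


w_new = -6 - 2/5 * -10 = -6 - -4 = -2.

-2


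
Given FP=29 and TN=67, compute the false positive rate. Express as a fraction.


FPR = FP / (FP + TN) = 29 / 96 = 29/96.

29/96


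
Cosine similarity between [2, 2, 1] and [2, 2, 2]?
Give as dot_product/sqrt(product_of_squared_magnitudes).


dot = 10. |a|^2 = 9, |b|^2 = 12. cos = 10/sqrt(108).

10/sqrt(108)


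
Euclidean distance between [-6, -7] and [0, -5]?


d = sqrt(sum of squared differences). (-6-0)^2=36, (-7--5)^2=4. Sum = 40.

sqrt(40)


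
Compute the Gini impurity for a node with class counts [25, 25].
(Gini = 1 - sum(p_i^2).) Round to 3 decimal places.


Total = 50. Proportions: 25/50, 25/50. sum(p_i^2) = 0.5000. Gini = 1 - 0.5000 = 0.5000, which rounds to 0.500.

0.500


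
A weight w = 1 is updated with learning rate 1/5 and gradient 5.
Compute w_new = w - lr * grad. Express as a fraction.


w_new = 1 - 1/5 * 5 = 1 - 1 = 0.

0


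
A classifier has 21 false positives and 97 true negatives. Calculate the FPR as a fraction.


FPR = FP / (FP + TN) = 21 / 118 = 21/118.

21/118


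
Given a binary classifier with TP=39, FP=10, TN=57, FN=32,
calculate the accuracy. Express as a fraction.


Accuracy = (TP + TN) / (TP + TN + FP + FN) = (39 + 57) / 138 = 16/23.

16/23


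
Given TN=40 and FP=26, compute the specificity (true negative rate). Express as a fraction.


Specificity = TN / (TN + FP) = 40 / 66 = 20/33.

20/33


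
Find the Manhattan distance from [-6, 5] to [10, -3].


d = sum of absolute differences: |-6-10|=16 + |5--3|=8 = 24.

24


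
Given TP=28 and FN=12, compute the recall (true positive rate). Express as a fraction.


Recall = TP / (TP + FN) = 28 / 40 = 7/10.

7/10


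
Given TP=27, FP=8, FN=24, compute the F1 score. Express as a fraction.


Precision = 27/35 = 27/35. Recall = 27/51 = 9/17. F1 = 2*P*R/(P+R) = 27/43.

27/43


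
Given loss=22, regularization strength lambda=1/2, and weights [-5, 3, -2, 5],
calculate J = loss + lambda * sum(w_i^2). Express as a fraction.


L2 sq norm = sum(w^2) = 63. J = 22 + 1/2 * 63 = 107/2.

107/2


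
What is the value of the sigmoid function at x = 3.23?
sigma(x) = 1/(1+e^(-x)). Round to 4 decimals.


sigma(3.23) = 1/(1+e^(-3.23)) = 1/(1+0.039557) = 1/1.039557 = 0.9619.

0.9619


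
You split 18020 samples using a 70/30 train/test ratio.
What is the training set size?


Test set = 18020 * 30% = 5406. Training set = 18020 - 5406 = 12614.

12614


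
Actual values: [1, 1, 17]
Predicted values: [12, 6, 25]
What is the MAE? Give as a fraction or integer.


MAE = (1/3) * (|1-12|=11 + |1-6|=5 + |17-25|=8). Sum = 24. MAE = 8.

8


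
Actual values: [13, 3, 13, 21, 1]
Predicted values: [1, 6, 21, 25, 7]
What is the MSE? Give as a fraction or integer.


MSE = (1/5) * ((13-1)^2=144 + (3-6)^2=9 + (13-21)^2=64 + (21-25)^2=16 + (1-7)^2=36). Sum = 269. MSE = 269/5.

269/5


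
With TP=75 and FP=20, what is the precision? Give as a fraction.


Precision = TP / (TP + FP) = 75 / 95 = 15/19.

15/19


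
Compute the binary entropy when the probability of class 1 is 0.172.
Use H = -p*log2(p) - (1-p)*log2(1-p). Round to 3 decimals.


H = -0.172*log2(0.172) - 0.828*log2(0.828) = 0.662.

0.662


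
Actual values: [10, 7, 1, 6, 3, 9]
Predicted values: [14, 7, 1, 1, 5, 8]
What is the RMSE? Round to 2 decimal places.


MSE = 7.6667. RMSE = sqrt(7.6667) = 2.77.

2.77


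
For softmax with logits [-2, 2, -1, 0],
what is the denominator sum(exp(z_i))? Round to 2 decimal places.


Denom = e^-2=0.1353 + e^2=7.3891 + e^-1=0.3679 + e^0=1.0000. Sum = 8.8923, which rounds to 8.89.

8.89


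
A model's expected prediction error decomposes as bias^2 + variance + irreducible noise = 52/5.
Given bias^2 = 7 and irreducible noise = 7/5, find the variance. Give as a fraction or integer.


Total error = bias^2 + variance + irreducible noise. So variance = 52/5 - 7 - 7/5 = 2.

2


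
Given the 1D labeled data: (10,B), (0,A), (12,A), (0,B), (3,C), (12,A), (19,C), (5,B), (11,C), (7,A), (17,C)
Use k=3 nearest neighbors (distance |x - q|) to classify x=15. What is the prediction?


Distances: |10-15|=5, |0-15|=15, |12-15|=3, |0-15|=15, |3-15|=12, |12-15|=3, |19-15|=4, |5-15|=10, |11-15|=4, |7-15|=8, |17-15|=2. 3 nearest: (17,C), (12,A), (12,A). Counts: {'C': 1, 'A': 2}. Majority class: A.

A


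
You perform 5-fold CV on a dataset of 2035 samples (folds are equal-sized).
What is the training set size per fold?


Each validation fold has 2035/5 = 407 samples. Training set = 2035 - 407 = 1628.

1628


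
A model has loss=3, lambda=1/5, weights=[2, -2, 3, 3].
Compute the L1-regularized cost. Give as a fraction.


L1 norm = sum(|w|) = 10. J = 3 + 1/5 * 10 = 5.

5


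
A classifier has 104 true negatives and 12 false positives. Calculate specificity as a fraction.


Specificity = TN / (TN + FP) = 104 / 116 = 26/29.

26/29


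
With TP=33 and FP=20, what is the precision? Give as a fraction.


Precision = TP / (TP + FP) = 33 / 53 = 33/53.

33/53


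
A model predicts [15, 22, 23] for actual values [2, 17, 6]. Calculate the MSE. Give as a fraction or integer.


MSE = (1/3) * ((2-15)^2=169 + (17-22)^2=25 + (6-23)^2=289). Sum = 483. MSE = 161.

161


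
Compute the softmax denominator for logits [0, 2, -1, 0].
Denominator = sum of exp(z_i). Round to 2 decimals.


Denom = e^0=1.0000 + e^2=7.3891 + e^-1=0.3679 + e^0=1.0000. Sum = 9.7570, which rounds to 9.76.

9.76


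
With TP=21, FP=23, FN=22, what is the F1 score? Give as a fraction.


Precision = 21/44 = 21/44. Recall = 21/43 = 21/43. F1 = 2*P*R/(P+R) = 14/29.

14/29


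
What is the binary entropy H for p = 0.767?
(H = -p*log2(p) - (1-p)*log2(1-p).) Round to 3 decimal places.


H = -0.767*log2(0.767) - 0.233*log2(0.233) = 0.783.

0.783


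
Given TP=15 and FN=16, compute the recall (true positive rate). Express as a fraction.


Recall = TP / (TP + FN) = 15 / 31 = 15/31.

15/31


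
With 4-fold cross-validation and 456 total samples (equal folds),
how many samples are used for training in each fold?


Each validation fold has 456/4 = 114 samples. Training set = 456 - 114 = 342.

342


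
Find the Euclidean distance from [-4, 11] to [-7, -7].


d = sqrt(sum of squared differences). (-4--7)^2=9, (11--7)^2=324. Sum = 333.

sqrt(333)


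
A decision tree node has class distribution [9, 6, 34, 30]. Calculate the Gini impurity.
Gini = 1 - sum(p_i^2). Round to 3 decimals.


Total = 79. Proportions: 9/79, 6/79, 34/79, 30/79. sum(p_i^2) = 0.3482. Gini = 1 - 0.3482 = 0.6518, which rounds to 0.652.

0.652
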